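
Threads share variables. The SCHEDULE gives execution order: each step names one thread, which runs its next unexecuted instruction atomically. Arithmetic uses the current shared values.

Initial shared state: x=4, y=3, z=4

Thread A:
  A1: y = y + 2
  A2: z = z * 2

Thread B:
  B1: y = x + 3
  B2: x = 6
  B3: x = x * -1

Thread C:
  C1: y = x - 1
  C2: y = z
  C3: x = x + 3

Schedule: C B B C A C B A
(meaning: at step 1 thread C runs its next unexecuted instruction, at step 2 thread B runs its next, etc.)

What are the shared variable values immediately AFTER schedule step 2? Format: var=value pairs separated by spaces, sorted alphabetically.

Step 1: thread C executes C1 (y = x - 1). Shared: x=4 y=3 z=4. PCs: A@0 B@0 C@1
Step 2: thread B executes B1 (y = x + 3). Shared: x=4 y=7 z=4. PCs: A@0 B@1 C@1

Answer: x=4 y=7 z=4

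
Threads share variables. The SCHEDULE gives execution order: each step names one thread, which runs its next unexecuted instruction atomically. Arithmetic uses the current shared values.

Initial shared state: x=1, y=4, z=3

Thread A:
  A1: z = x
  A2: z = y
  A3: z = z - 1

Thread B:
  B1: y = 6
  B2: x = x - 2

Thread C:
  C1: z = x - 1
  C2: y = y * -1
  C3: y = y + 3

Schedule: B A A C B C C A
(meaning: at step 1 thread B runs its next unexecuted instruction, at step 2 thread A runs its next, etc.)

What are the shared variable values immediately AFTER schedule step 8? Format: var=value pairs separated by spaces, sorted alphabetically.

Step 1: thread B executes B1 (y = 6). Shared: x=1 y=6 z=3. PCs: A@0 B@1 C@0
Step 2: thread A executes A1 (z = x). Shared: x=1 y=6 z=1. PCs: A@1 B@1 C@0
Step 3: thread A executes A2 (z = y). Shared: x=1 y=6 z=6. PCs: A@2 B@1 C@0
Step 4: thread C executes C1 (z = x - 1). Shared: x=1 y=6 z=0. PCs: A@2 B@1 C@1
Step 5: thread B executes B2 (x = x - 2). Shared: x=-1 y=6 z=0. PCs: A@2 B@2 C@1
Step 6: thread C executes C2 (y = y * -1). Shared: x=-1 y=-6 z=0. PCs: A@2 B@2 C@2
Step 7: thread C executes C3 (y = y + 3). Shared: x=-1 y=-3 z=0. PCs: A@2 B@2 C@3
Step 8: thread A executes A3 (z = z - 1). Shared: x=-1 y=-3 z=-1. PCs: A@3 B@2 C@3

Answer: x=-1 y=-3 z=-1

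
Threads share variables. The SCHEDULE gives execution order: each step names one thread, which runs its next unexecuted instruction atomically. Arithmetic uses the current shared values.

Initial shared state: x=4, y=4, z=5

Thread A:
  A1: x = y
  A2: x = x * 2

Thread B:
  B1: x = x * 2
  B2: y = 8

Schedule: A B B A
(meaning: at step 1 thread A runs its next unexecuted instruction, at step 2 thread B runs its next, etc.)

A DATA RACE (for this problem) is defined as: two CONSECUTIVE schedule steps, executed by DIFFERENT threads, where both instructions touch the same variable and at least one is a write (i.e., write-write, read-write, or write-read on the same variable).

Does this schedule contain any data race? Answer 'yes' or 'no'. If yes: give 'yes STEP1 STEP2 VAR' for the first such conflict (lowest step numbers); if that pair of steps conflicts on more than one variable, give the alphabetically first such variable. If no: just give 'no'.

Steps 1,2: A(x = y) vs B(x = x * 2). RACE on x (W-W).
Steps 2,3: same thread (B). No race.
Steps 3,4: B(r=-,w=y) vs A(r=x,w=x). No conflict.
First conflict at steps 1,2.

Answer: yes 1 2 x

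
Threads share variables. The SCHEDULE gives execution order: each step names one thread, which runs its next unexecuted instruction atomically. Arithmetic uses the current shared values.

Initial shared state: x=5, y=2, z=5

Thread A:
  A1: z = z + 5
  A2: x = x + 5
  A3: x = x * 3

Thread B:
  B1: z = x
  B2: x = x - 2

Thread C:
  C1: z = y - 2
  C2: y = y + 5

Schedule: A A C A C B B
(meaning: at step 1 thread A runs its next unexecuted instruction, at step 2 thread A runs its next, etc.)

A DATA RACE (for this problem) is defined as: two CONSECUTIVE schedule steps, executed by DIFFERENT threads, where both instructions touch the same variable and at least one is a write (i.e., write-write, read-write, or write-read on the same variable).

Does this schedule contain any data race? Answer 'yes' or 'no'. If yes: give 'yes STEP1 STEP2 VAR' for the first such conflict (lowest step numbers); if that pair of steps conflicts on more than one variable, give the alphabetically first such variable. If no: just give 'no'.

Steps 1,2: same thread (A). No race.
Steps 2,3: A(r=x,w=x) vs C(r=y,w=z). No conflict.
Steps 3,4: C(r=y,w=z) vs A(r=x,w=x). No conflict.
Steps 4,5: A(r=x,w=x) vs C(r=y,w=y). No conflict.
Steps 5,6: C(r=y,w=y) vs B(r=x,w=z). No conflict.
Steps 6,7: same thread (B). No race.

Answer: no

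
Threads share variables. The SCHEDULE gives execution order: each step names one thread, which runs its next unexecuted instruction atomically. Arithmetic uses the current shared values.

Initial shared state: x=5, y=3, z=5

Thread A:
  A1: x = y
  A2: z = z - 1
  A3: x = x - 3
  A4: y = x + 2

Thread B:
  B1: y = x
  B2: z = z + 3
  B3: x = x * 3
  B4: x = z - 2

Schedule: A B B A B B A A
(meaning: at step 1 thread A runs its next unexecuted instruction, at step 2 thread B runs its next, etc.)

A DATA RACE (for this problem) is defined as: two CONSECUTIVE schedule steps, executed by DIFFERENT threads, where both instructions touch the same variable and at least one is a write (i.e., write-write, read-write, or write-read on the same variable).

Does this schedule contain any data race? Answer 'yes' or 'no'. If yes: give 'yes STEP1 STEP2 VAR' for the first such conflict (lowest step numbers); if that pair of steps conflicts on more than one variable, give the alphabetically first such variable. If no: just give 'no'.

Answer: yes 1 2 x

Derivation:
Steps 1,2: A(x = y) vs B(y = x). RACE on x (W-R), y (R-W). Multiple vars; alphabetically first is x.
Steps 2,3: same thread (B). No race.
Steps 3,4: B(z = z + 3) vs A(z = z - 1). RACE on z (W-W).
Steps 4,5: A(r=z,w=z) vs B(r=x,w=x). No conflict.
Steps 5,6: same thread (B). No race.
Steps 6,7: B(x = z - 2) vs A(x = x - 3). RACE on x (W-W).
Steps 7,8: same thread (A). No race.
First conflict at steps 1,2.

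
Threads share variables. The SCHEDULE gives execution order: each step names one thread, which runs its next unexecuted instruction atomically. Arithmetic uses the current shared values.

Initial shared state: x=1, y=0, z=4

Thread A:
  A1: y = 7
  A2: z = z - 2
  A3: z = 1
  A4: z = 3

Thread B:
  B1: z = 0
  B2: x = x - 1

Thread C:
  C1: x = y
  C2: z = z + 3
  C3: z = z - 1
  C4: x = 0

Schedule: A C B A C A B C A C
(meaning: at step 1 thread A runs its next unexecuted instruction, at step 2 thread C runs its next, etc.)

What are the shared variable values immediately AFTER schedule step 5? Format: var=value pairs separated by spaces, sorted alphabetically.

Step 1: thread A executes A1 (y = 7). Shared: x=1 y=7 z=4. PCs: A@1 B@0 C@0
Step 2: thread C executes C1 (x = y). Shared: x=7 y=7 z=4. PCs: A@1 B@0 C@1
Step 3: thread B executes B1 (z = 0). Shared: x=7 y=7 z=0. PCs: A@1 B@1 C@1
Step 4: thread A executes A2 (z = z - 2). Shared: x=7 y=7 z=-2. PCs: A@2 B@1 C@1
Step 5: thread C executes C2 (z = z + 3). Shared: x=7 y=7 z=1. PCs: A@2 B@1 C@2

Answer: x=7 y=7 z=1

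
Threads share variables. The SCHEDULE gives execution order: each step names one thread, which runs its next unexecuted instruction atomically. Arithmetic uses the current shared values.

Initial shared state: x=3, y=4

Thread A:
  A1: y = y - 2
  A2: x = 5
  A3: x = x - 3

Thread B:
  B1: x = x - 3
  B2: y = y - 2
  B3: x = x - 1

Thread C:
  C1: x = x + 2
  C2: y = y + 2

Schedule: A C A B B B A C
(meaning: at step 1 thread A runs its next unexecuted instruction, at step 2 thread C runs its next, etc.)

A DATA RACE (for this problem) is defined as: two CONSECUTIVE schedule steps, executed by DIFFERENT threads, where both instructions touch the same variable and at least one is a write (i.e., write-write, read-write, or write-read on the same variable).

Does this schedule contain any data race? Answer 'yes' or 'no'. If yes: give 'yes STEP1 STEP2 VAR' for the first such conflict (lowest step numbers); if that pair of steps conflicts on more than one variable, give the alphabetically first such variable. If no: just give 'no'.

Answer: yes 2 3 x

Derivation:
Steps 1,2: A(r=y,w=y) vs C(r=x,w=x). No conflict.
Steps 2,3: C(x = x + 2) vs A(x = 5). RACE on x (W-W).
Steps 3,4: A(x = 5) vs B(x = x - 3). RACE on x (W-W).
Steps 4,5: same thread (B). No race.
Steps 5,6: same thread (B). No race.
Steps 6,7: B(x = x - 1) vs A(x = x - 3). RACE on x (W-W).
Steps 7,8: A(r=x,w=x) vs C(r=y,w=y). No conflict.
First conflict at steps 2,3.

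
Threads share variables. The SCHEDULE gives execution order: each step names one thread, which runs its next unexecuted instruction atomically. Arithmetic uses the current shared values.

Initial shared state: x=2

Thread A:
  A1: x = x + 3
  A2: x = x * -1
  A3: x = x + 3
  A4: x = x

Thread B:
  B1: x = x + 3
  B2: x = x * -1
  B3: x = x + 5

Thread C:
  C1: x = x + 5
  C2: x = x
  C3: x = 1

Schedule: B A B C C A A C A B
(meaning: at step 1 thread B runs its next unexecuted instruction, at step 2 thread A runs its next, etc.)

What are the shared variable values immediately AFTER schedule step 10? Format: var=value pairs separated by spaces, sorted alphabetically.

Step 1: thread B executes B1 (x = x + 3). Shared: x=5. PCs: A@0 B@1 C@0
Step 2: thread A executes A1 (x = x + 3). Shared: x=8. PCs: A@1 B@1 C@0
Step 3: thread B executes B2 (x = x * -1). Shared: x=-8. PCs: A@1 B@2 C@0
Step 4: thread C executes C1 (x = x + 5). Shared: x=-3. PCs: A@1 B@2 C@1
Step 5: thread C executes C2 (x = x). Shared: x=-3. PCs: A@1 B@2 C@2
Step 6: thread A executes A2 (x = x * -1). Shared: x=3. PCs: A@2 B@2 C@2
Step 7: thread A executes A3 (x = x + 3). Shared: x=6. PCs: A@3 B@2 C@2
Step 8: thread C executes C3 (x = 1). Shared: x=1. PCs: A@3 B@2 C@3
Step 9: thread A executes A4 (x = x). Shared: x=1. PCs: A@4 B@2 C@3
Step 10: thread B executes B3 (x = x + 5). Shared: x=6. PCs: A@4 B@3 C@3

Answer: x=6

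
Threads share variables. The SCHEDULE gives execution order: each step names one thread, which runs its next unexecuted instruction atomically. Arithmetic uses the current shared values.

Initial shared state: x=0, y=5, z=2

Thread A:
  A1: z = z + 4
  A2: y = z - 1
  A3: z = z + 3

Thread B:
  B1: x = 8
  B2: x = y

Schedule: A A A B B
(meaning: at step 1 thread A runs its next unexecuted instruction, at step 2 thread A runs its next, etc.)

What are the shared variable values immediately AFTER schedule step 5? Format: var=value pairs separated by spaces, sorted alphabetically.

Step 1: thread A executes A1 (z = z + 4). Shared: x=0 y=5 z=6. PCs: A@1 B@0
Step 2: thread A executes A2 (y = z - 1). Shared: x=0 y=5 z=6. PCs: A@2 B@0
Step 3: thread A executes A3 (z = z + 3). Shared: x=0 y=5 z=9. PCs: A@3 B@0
Step 4: thread B executes B1 (x = 8). Shared: x=8 y=5 z=9. PCs: A@3 B@1
Step 5: thread B executes B2 (x = y). Shared: x=5 y=5 z=9. PCs: A@3 B@2

Answer: x=5 y=5 z=9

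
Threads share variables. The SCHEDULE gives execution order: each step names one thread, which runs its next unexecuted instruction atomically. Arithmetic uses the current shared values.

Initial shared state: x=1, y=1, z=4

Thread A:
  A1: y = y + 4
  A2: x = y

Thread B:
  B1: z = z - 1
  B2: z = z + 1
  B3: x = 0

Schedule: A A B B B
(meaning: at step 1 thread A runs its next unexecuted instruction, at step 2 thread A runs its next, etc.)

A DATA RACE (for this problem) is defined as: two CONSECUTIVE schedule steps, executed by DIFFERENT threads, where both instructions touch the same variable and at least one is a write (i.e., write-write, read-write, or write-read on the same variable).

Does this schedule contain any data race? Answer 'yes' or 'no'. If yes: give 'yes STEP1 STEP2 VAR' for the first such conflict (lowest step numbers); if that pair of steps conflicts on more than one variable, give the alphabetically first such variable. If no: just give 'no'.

Steps 1,2: same thread (A). No race.
Steps 2,3: A(r=y,w=x) vs B(r=z,w=z). No conflict.
Steps 3,4: same thread (B). No race.
Steps 4,5: same thread (B). No race.

Answer: no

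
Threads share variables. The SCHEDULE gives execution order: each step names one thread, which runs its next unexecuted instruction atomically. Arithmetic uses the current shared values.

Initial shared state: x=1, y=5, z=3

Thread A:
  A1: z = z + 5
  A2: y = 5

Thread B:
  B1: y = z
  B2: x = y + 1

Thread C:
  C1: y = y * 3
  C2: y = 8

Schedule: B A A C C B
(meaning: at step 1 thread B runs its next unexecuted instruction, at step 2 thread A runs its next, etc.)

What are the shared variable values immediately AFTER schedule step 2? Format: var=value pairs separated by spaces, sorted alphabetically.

Step 1: thread B executes B1 (y = z). Shared: x=1 y=3 z=3. PCs: A@0 B@1 C@0
Step 2: thread A executes A1 (z = z + 5). Shared: x=1 y=3 z=8. PCs: A@1 B@1 C@0

Answer: x=1 y=3 z=8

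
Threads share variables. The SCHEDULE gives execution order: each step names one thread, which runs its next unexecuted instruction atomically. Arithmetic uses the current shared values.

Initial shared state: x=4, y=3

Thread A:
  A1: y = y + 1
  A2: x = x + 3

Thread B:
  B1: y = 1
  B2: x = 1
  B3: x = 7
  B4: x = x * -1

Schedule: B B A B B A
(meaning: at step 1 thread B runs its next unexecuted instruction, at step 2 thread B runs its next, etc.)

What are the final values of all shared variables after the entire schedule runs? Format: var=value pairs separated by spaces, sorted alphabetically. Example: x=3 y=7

Answer: x=-4 y=2

Derivation:
Step 1: thread B executes B1 (y = 1). Shared: x=4 y=1. PCs: A@0 B@1
Step 2: thread B executes B2 (x = 1). Shared: x=1 y=1. PCs: A@0 B@2
Step 3: thread A executes A1 (y = y + 1). Shared: x=1 y=2. PCs: A@1 B@2
Step 4: thread B executes B3 (x = 7). Shared: x=7 y=2. PCs: A@1 B@3
Step 5: thread B executes B4 (x = x * -1). Shared: x=-7 y=2. PCs: A@1 B@4
Step 6: thread A executes A2 (x = x + 3). Shared: x=-4 y=2. PCs: A@2 B@4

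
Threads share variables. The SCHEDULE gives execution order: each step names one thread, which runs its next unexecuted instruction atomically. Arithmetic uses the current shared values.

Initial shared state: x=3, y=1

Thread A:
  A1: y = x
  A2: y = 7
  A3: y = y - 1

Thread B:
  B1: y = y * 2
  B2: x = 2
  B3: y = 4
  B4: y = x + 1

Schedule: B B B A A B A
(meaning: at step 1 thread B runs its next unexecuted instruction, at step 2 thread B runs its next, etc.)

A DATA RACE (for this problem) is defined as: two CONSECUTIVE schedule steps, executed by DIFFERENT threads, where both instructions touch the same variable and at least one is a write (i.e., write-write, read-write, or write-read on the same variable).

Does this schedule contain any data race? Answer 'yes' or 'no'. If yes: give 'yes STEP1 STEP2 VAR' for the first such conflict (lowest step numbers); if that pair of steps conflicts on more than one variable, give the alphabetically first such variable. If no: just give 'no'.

Steps 1,2: same thread (B). No race.
Steps 2,3: same thread (B). No race.
Steps 3,4: B(y = 4) vs A(y = x). RACE on y (W-W).
Steps 4,5: same thread (A). No race.
Steps 5,6: A(y = 7) vs B(y = x + 1). RACE on y (W-W).
Steps 6,7: B(y = x + 1) vs A(y = y - 1). RACE on y (W-W).
First conflict at steps 3,4.

Answer: yes 3 4 y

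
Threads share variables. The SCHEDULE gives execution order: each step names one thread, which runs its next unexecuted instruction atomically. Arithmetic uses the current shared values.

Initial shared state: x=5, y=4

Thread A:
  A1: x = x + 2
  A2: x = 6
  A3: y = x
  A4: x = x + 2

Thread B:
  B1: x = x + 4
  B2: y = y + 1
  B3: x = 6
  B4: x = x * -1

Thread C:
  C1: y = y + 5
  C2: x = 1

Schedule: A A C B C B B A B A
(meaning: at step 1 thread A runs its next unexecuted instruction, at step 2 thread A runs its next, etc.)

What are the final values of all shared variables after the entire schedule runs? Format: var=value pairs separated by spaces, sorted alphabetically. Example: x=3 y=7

Step 1: thread A executes A1 (x = x + 2). Shared: x=7 y=4. PCs: A@1 B@0 C@0
Step 2: thread A executes A2 (x = 6). Shared: x=6 y=4. PCs: A@2 B@0 C@0
Step 3: thread C executes C1 (y = y + 5). Shared: x=6 y=9. PCs: A@2 B@0 C@1
Step 4: thread B executes B1 (x = x + 4). Shared: x=10 y=9. PCs: A@2 B@1 C@1
Step 5: thread C executes C2 (x = 1). Shared: x=1 y=9. PCs: A@2 B@1 C@2
Step 6: thread B executes B2 (y = y + 1). Shared: x=1 y=10. PCs: A@2 B@2 C@2
Step 7: thread B executes B3 (x = 6). Shared: x=6 y=10. PCs: A@2 B@3 C@2
Step 8: thread A executes A3 (y = x). Shared: x=6 y=6. PCs: A@3 B@3 C@2
Step 9: thread B executes B4 (x = x * -1). Shared: x=-6 y=6. PCs: A@3 B@4 C@2
Step 10: thread A executes A4 (x = x + 2). Shared: x=-4 y=6. PCs: A@4 B@4 C@2

Answer: x=-4 y=6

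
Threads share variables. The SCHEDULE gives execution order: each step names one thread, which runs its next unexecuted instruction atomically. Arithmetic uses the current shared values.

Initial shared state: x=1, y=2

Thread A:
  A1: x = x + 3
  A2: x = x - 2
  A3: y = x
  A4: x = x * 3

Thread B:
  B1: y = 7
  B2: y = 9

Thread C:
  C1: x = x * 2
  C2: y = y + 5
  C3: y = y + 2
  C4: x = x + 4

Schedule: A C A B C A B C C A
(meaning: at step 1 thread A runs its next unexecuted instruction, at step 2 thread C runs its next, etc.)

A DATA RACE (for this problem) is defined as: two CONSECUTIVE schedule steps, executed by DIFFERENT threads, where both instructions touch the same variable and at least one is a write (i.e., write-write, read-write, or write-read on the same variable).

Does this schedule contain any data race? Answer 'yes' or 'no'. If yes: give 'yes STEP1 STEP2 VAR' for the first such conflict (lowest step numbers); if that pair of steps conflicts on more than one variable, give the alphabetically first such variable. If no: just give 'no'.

Answer: yes 1 2 x

Derivation:
Steps 1,2: A(x = x + 3) vs C(x = x * 2). RACE on x (W-W).
Steps 2,3: C(x = x * 2) vs A(x = x - 2). RACE on x (W-W).
Steps 3,4: A(r=x,w=x) vs B(r=-,w=y). No conflict.
Steps 4,5: B(y = 7) vs C(y = y + 5). RACE on y (W-W).
Steps 5,6: C(y = y + 5) vs A(y = x). RACE on y (W-W).
Steps 6,7: A(y = x) vs B(y = 9). RACE on y (W-W).
Steps 7,8: B(y = 9) vs C(y = y + 2). RACE on y (W-W).
Steps 8,9: same thread (C). No race.
Steps 9,10: C(x = x + 4) vs A(x = x * 3). RACE on x (W-W).
First conflict at steps 1,2.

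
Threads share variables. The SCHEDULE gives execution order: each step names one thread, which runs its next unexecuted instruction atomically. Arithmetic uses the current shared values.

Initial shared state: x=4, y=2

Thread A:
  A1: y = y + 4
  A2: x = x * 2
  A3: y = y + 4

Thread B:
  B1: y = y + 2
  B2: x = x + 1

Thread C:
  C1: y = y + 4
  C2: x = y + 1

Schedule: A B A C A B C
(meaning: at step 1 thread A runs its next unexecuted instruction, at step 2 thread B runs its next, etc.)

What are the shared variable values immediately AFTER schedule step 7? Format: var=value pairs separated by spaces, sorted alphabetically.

Answer: x=17 y=16

Derivation:
Step 1: thread A executes A1 (y = y + 4). Shared: x=4 y=6. PCs: A@1 B@0 C@0
Step 2: thread B executes B1 (y = y + 2). Shared: x=4 y=8. PCs: A@1 B@1 C@0
Step 3: thread A executes A2 (x = x * 2). Shared: x=8 y=8. PCs: A@2 B@1 C@0
Step 4: thread C executes C1 (y = y + 4). Shared: x=8 y=12. PCs: A@2 B@1 C@1
Step 5: thread A executes A3 (y = y + 4). Shared: x=8 y=16. PCs: A@3 B@1 C@1
Step 6: thread B executes B2 (x = x + 1). Shared: x=9 y=16. PCs: A@3 B@2 C@1
Step 7: thread C executes C2 (x = y + 1). Shared: x=17 y=16. PCs: A@3 B@2 C@2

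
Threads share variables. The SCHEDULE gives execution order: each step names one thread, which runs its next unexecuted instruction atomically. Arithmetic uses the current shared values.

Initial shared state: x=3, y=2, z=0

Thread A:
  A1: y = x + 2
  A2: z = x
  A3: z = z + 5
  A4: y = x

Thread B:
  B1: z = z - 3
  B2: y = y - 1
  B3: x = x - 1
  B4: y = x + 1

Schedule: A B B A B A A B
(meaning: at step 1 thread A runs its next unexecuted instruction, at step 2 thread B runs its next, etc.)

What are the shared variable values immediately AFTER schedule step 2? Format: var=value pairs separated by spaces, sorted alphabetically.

Answer: x=3 y=5 z=-3

Derivation:
Step 1: thread A executes A1 (y = x + 2). Shared: x=3 y=5 z=0. PCs: A@1 B@0
Step 2: thread B executes B1 (z = z - 3). Shared: x=3 y=5 z=-3. PCs: A@1 B@1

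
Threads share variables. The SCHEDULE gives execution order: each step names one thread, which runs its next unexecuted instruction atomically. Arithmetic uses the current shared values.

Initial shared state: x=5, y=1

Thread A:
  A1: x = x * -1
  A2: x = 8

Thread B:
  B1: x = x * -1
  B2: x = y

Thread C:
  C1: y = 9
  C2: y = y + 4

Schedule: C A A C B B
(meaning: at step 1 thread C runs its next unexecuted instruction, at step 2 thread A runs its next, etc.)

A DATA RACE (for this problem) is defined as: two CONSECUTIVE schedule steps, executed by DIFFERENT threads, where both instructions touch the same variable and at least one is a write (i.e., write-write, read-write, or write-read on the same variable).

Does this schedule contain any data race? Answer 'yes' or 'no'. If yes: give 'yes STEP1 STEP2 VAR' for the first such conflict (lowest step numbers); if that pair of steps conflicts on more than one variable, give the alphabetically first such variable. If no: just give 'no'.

Steps 1,2: C(r=-,w=y) vs A(r=x,w=x). No conflict.
Steps 2,3: same thread (A). No race.
Steps 3,4: A(r=-,w=x) vs C(r=y,w=y). No conflict.
Steps 4,5: C(r=y,w=y) vs B(r=x,w=x). No conflict.
Steps 5,6: same thread (B). No race.

Answer: no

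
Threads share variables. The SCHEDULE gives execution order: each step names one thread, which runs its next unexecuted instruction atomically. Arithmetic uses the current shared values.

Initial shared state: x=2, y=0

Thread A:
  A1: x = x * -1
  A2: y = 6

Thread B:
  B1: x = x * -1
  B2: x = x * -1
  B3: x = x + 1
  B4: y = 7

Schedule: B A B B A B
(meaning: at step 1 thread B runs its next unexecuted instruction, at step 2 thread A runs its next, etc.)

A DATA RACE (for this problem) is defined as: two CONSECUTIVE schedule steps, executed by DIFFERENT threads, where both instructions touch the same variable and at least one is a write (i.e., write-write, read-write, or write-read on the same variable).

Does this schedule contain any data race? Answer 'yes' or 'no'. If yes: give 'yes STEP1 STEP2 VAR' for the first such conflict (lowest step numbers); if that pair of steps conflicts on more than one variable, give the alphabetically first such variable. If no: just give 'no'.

Answer: yes 1 2 x

Derivation:
Steps 1,2: B(x = x * -1) vs A(x = x * -1). RACE on x (W-W).
Steps 2,3: A(x = x * -1) vs B(x = x * -1). RACE on x (W-W).
Steps 3,4: same thread (B). No race.
Steps 4,5: B(r=x,w=x) vs A(r=-,w=y). No conflict.
Steps 5,6: A(y = 6) vs B(y = 7). RACE on y (W-W).
First conflict at steps 1,2.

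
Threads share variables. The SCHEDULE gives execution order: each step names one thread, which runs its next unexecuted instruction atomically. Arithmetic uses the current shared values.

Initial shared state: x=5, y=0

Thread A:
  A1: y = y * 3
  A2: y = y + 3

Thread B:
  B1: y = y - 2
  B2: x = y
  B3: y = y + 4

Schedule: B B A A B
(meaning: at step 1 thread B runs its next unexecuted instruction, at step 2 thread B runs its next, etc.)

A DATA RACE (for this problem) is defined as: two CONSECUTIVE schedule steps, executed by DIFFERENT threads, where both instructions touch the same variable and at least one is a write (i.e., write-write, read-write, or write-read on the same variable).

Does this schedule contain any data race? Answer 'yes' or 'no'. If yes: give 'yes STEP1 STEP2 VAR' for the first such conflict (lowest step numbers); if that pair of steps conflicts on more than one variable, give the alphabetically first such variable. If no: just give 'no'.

Answer: yes 2 3 y

Derivation:
Steps 1,2: same thread (B). No race.
Steps 2,3: B(x = y) vs A(y = y * 3). RACE on y (R-W).
Steps 3,4: same thread (A). No race.
Steps 4,5: A(y = y + 3) vs B(y = y + 4). RACE on y (W-W).
First conflict at steps 2,3.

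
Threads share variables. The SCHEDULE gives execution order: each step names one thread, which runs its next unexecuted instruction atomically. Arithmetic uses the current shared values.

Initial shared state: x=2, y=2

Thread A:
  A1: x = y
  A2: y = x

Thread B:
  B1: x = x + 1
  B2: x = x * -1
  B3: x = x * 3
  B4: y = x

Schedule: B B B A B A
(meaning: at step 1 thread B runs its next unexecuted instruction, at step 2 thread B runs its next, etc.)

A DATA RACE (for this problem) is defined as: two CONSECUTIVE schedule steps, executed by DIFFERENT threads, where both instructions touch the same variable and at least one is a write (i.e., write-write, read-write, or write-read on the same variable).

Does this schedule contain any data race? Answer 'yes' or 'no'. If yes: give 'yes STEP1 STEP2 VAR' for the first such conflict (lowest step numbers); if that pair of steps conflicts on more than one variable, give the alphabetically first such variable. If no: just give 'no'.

Answer: yes 3 4 x

Derivation:
Steps 1,2: same thread (B). No race.
Steps 2,3: same thread (B). No race.
Steps 3,4: B(x = x * 3) vs A(x = y). RACE on x (W-W).
Steps 4,5: A(x = y) vs B(y = x). RACE on x (W-R), y (R-W). Multiple vars; alphabetically first is x.
Steps 5,6: B(y = x) vs A(y = x). RACE on y (W-W).
First conflict at steps 3,4.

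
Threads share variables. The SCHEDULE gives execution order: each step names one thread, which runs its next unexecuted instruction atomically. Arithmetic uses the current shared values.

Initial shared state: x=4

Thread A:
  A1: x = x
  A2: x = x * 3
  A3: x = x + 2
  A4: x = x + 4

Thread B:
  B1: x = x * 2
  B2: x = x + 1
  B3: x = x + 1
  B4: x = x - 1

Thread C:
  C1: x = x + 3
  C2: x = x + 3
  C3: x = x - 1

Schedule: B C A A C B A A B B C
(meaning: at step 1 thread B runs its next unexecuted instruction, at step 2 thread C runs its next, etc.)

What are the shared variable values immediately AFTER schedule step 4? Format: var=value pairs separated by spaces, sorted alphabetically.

Answer: x=33

Derivation:
Step 1: thread B executes B1 (x = x * 2). Shared: x=8. PCs: A@0 B@1 C@0
Step 2: thread C executes C1 (x = x + 3). Shared: x=11. PCs: A@0 B@1 C@1
Step 3: thread A executes A1 (x = x). Shared: x=11. PCs: A@1 B@1 C@1
Step 4: thread A executes A2 (x = x * 3). Shared: x=33. PCs: A@2 B@1 C@1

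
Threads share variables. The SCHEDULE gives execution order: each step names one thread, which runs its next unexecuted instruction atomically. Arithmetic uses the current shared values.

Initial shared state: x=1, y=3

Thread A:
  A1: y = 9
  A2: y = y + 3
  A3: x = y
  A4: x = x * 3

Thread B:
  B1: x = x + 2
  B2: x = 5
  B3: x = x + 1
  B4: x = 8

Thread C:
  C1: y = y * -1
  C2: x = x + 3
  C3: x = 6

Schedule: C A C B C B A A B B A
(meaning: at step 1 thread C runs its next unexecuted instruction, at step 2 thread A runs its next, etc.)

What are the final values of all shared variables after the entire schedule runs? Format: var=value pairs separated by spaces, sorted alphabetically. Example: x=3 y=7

Step 1: thread C executes C1 (y = y * -1). Shared: x=1 y=-3. PCs: A@0 B@0 C@1
Step 2: thread A executes A1 (y = 9). Shared: x=1 y=9. PCs: A@1 B@0 C@1
Step 3: thread C executes C2 (x = x + 3). Shared: x=4 y=9. PCs: A@1 B@0 C@2
Step 4: thread B executes B1 (x = x + 2). Shared: x=6 y=9. PCs: A@1 B@1 C@2
Step 5: thread C executes C3 (x = 6). Shared: x=6 y=9. PCs: A@1 B@1 C@3
Step 6: thread B executes B2 (x = 5). Shared: x=5 y=9. PCs: A@1 B@2 C@3
Step 7: thread A executes A2 (y = y + 3). Shared: x=5 y=12. PCs: A@2 B@2 C@3
Step 8: thread A executes A3 (x = y). Shared: x=12 y=12. PCs: A@3 B@2 C@3
Step 9: thread B executes B3 (x = x + 1). Shared: x=13 y=12. PCs: A@3 B@3 C@3
Step 10: thread B executes B4 (x = 8). Shared: x=8 y=12. PCs: A@3 B@4 C@3
Step 11: thread A executes A4 (x = x * 3). Shared: x=24 y=12. PCs: A@4 B@4 C@3

Answer: x=24 y=12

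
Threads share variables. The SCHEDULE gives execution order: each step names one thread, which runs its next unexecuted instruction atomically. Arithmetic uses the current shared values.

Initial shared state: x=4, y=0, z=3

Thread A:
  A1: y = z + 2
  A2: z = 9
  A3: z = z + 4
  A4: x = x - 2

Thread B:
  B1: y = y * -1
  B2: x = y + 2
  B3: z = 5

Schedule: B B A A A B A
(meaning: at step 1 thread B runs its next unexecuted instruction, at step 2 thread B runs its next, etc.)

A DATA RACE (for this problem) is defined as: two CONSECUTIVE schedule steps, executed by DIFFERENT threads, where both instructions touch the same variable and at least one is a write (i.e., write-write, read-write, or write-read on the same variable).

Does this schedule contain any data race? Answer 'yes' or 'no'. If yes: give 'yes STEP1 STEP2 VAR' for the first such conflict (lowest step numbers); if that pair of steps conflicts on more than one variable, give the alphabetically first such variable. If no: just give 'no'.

Answer: yes 2 3 y

Derivation:
Steps 1,2: same thread (B). No race.
Steps 2,3: B(x = y + 2) vs A(y = z + 2). RACE on y (R-W).
Steps 3,4: same thread (A). No race.
Steps 4,5: same thread (A). No race.
Steps 5,6: A(z = z + 4) vs B(z = 5). RACE on z (W-W).
Steps 6,7: B(r=-,w=z) vs A(r=x,w=x). No conflict.
First conflict at steps 2,3.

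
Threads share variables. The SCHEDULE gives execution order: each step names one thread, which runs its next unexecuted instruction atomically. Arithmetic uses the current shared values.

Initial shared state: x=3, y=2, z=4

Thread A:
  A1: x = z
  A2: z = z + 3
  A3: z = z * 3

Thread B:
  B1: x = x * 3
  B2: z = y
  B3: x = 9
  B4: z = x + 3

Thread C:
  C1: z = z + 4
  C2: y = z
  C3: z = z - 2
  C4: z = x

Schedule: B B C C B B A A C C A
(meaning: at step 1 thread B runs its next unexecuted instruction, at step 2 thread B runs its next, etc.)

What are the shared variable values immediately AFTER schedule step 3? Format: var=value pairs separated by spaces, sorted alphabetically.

Answer: x=9 y=2 z=6

Derivation:
Step 1: thread B executes B1 (x = x * 3). Shared: x=9 y=2 z=4. PCs: A@0 B@1 C@0
Step 2: thread B executes B2 (z = y). Shared: x=9 y=2 z=2. PCs: A@0 B@2 C@0
Step 3: thread C executes C1 (z = z + 4). Shared: x=9 y=2 z=6. PCs: A@0 B@2 C@1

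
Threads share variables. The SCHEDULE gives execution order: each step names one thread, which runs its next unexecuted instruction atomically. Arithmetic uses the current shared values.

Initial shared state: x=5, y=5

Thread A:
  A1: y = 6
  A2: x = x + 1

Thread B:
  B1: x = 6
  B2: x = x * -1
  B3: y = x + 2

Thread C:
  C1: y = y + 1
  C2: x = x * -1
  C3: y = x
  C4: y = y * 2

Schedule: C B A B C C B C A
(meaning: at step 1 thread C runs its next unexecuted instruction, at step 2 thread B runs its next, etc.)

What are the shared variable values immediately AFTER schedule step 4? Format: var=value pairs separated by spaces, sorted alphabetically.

Step 1: thread C executes C1 (y = y + 1). Shared: x=5 y=6. PCs: A@0 B@0 C@1
Step 2: thread B executes B1 (x = 6). Shared: x=6 y=6. PCs: A@0 B@1 C@1
Step 3: thread A executes A1 (y = 6). Shared: x=6 y=6. PCs: A@1 B@1 C@1
Step 4: thread B executes B2 (x = x * -1). Shared: x=-6 y=6. PCs: A@1 B@2 C@1

Answer: x=-6 y=6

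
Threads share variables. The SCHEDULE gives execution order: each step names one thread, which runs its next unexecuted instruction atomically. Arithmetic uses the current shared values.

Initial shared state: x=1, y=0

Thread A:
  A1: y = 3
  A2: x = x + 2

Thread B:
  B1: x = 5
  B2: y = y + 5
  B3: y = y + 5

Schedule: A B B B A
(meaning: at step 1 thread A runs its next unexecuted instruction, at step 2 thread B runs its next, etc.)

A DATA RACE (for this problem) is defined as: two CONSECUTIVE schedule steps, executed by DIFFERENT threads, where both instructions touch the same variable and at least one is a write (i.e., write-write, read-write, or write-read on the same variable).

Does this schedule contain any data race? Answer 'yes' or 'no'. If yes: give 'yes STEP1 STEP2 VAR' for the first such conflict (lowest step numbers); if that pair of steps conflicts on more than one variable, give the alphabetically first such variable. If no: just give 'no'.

Answer: no

Derivation:
Steps 1,2: A(r=-,w=y) vs B(r=-,w=x). No conflict.
Steps 2,3: same thread (B). No race.
Steps 3,4: same thread (B). No race.
Steps 4,5: B(r=y,w=y) vs A(r=x,w=x). No conflict.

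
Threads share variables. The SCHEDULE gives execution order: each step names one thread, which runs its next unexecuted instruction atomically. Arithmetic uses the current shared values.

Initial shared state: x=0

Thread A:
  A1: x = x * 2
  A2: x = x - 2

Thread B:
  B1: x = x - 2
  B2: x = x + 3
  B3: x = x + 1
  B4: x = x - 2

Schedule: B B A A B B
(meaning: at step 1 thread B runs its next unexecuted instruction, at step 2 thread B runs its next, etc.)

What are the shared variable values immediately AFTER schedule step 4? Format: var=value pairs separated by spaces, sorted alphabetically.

Answer: x=0

Derivation:
Step 1: thread B executes B1 (x = x - 2). Shared: x=-2. PCs: A@0 B@1
Step 2: thread B executes B2 (x = x + 3). Shared: x=1. PCs: A@0 B@2
Step 3: thread A executes A1 (x = x * 2). Shared: x=2. PCs: A@1 B@2
Step 4: thread A executes A2 (x = x - 2). Shared: x=0. PCs: A@2 B@2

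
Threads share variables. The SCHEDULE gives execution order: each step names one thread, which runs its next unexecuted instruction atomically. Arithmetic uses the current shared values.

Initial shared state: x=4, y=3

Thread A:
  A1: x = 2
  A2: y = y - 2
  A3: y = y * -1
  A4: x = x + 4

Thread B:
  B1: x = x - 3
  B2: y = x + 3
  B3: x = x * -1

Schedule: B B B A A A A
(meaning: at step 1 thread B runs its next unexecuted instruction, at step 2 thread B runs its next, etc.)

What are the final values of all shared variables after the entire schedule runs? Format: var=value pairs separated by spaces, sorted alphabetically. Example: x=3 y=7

Step 1: thread B executes B1 (x = x - 3). Shared: x=1 y=3. PCs: A@0 B@1
Step 2: thread B executes B2 (y = x + 3). Shared: x=1 y=4. PCs: A@0 B@2
Step 3: thread B executes B3 (x = x * -1). Shared: x=-1 y=4. PCs: A@0 B@3
Step 4: thread A executes A1 (x = 2). Shared: x=2 y=4. PCs: A@1 B@3
Step 5: thread A executes A2 (y = y - 2). Shared: x=2 y=2. PCs: A@2 B@3
Step 6: thread A executes A3 (y = y * -1). Shared: x=2 y=-2. PCs: A@3 B@3
Step 7: thread A executes A4 (x = x + 4). Shared: x=6 y=-2. PCs: A@4 B@3

Answer: x=6 y=-2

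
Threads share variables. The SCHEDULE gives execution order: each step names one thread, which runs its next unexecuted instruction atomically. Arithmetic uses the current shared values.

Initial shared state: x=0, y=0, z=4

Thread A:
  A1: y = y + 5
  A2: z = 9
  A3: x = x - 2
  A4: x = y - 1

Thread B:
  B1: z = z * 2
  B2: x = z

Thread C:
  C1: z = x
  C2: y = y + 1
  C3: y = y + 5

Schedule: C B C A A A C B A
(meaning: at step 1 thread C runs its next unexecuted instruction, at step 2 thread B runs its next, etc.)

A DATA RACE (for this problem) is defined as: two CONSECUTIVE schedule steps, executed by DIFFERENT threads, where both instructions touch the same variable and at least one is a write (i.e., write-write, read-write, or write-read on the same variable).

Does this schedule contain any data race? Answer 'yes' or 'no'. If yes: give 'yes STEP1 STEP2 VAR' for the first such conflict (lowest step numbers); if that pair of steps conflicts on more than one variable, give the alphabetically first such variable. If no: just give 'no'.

Answer: yes 1 2 z

Derivation:
Steps 1,2: C(z = x) vs B(z = z * 2). RACE on z (W-W).
Steps 2,3: B(r=z,w=z) vs C(r=y,w=y). No conflict.
Steps 3,4: C(y = y + 1) vs A(y = y + 5). RACE on y (W-W).
Steps 4,5: same thread (A). No race.
Steps 5,6: same thread (A). No race.
Steps 6,7: A(r=x,w=x) vs C(r=y,w=y). No conflict.
Steps 7,8: C(r=y,w=y) vs B(r=z,w=x). No conflict.
Steps 8,9: B(x = z) vs A(x = y - 1). RACE on x (W-W).
First conflict at steps 1,2.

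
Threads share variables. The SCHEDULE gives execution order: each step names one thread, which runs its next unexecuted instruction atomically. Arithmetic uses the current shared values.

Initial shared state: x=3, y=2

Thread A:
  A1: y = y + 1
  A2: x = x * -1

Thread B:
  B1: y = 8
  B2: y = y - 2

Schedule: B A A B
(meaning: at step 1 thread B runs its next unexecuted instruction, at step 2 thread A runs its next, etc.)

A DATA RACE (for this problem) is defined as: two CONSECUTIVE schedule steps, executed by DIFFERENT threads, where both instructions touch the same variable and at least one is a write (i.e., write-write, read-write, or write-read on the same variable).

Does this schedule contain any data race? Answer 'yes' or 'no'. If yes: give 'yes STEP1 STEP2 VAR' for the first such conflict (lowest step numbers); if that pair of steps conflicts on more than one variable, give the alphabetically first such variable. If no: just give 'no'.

Steps 1,2: B(y = 8) vs A(y = y + 1). RACE on y (W-W).
Steps 2,3: same thread (A). No race.
Steps 3,4: A(r=x,w=x) vs B(r=y,w=y). No conflict.
First conflict at steps 1,2.

Answer: yes 1 2 y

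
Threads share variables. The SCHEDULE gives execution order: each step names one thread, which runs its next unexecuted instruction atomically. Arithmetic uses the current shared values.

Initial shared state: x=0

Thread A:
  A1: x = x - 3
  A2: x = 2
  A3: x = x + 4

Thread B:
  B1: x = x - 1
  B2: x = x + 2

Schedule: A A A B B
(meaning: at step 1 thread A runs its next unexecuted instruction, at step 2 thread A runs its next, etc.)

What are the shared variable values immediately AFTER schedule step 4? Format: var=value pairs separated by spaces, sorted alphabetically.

Step 1: thread A executes A1 (x = x - 3). Shared: x=-3. PCs: A@1 B@0
Step 2: thread A executes A2 (x = 2). Shared: x=2. PCs: A@2 B@0
Step 3: thread A executes A3 (x = x + 4). Shared: x=6. PCs: A@3 B@0
Step 4: thread B executes B1 (x = x - 1). Shared: x=5. PCs: A@3 B@1

Answer: x=5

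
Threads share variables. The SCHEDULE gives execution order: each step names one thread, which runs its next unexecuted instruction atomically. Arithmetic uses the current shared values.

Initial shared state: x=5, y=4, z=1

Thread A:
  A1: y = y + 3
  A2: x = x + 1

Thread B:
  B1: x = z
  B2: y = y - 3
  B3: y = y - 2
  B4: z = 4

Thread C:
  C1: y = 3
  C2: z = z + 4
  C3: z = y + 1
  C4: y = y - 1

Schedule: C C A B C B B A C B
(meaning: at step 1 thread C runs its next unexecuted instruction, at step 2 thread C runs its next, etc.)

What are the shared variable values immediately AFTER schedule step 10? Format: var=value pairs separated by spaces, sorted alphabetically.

Answer: x=6 y=0 z=4

Derivation:
Step 1: thread C executes C1 (y = 3). Shared: x=5 y=3 z=1. PCs: A@0 B@0 C@1
Step 2: thread C executes C2 (z = z + 4). Shared: x=5 y=3 z=5. PCs: A@0 B@0 C@2
Step 3: thread A executes A1 (y = y + 3). Shared: x=5 y=6 z=5. PCs: A@1 B@0 C@2
Step 4: thread B executes B1 (x = z). Shared: x=5 y=6 z=5. PCs: A@1 B@1 C@2
Step 5: thread C executes C3 (z = y + 1). Shared: x=5 y=6 z=7. PCs: A@1 B@1 C@3
Step 6: thread B executes B2 (y = y - 3). Shared: x=5 y=3 z=7. PCs: A@1 B@2 C@3
Step 7: thread B executes B3 (y = y - 2). Shared: x=5 y=1 z=7. PCs: A@1 B@3 C@3
Step 8: thread A executes A2 (x = x + 1). Shared: x=6 y=1 z=7. PCs: A@2 B@3 C@3
Step 9: thread C executes C4 (y = y - 1). Shared: x=6 y=0 z=7. PCs: A@2 B@3 C@4
Step 10: thread B executes B4 (z = 4). Shared: x=6 y=0 z=4. PCs: A@2 B@4 C@4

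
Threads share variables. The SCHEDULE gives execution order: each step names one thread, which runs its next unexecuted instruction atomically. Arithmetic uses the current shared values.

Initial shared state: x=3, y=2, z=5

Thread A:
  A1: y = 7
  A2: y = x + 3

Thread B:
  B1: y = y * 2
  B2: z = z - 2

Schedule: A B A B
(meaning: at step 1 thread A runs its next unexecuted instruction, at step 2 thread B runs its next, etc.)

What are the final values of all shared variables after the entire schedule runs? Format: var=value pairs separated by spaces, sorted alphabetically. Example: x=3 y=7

Answer: x=3 y=6 z=3

Derivation:
Step 1: thread A executes A1 (y = 7). Shared: x=3 y=7 z=5. PCs: A@1 B@0
Step 2: thread B executes B1 (y = y * 2). Shared: x=3 y=14 z=5. PCs: A@1 B@1
Step 3: thread A executes A2 (y = x + 3). Shared: x=3 y=6 z=5. PCs: A@2 B@1
Step 4: thread B executes B2 (z = z - 2). Shared: x=3 y=6 z=3. PCs: A@2 B@2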